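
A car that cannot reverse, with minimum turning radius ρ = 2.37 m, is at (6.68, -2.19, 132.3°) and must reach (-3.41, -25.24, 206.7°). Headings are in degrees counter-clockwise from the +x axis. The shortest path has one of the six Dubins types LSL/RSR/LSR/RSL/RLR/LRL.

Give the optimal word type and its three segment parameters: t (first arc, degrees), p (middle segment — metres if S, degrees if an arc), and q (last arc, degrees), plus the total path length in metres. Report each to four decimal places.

LSR: t = 124.5061°, p = 20.9732 m, q = 50.1061°, L = 28.1959 m

Let ψ = atan2(Δy, Δx) = atan2(-23.05, -10.09) = -113.6411° be the start→goal bearing.
Normalize: d = |goal − start| / ρ = 25.161689/2.37 = 10.616746, α = (θ_start − ψ) mod 360° = 245.9411° = 4.292482 rad, β = (θ_goal − ψ) mod 360° = 320.3411° = 5.591007 rad.
Common terms: sin α = -0.913127, cos α = -0.407675, sin β = -0.638216, cos β = 0.769858, cos(α−β) = 0.268920, d² = 112.715306. Work in radians in the unit-radius frame; every candidate has L = ρ·(t + p + q).
LSL: p² = 2 + d² − 2cos(α−β) + 2d(sin α − sin β) = 108.340137; p = √p² = 10.408657; φ = atan2(cos β − cos α, d + sin α − sin β) = 0.113373 rad; t = (φ − α) mod 2π = 2.104076 rad, q = (β − φ) mod 2π = 5.477634 rad → L = 2.37·(2.104076 + 10.408657 + 5.477634) = 2.37·17.990367 = 42.637170 m
RSR: p² = 2 + d² − 2cos(α−β) + 2d(sin β − sin α) = 120.014795; p = √p² = 10.955126; φ = atan2(cos α − cos β, d − sin α + sin β) = -0.107695 rad; t = (α − φ) mod 2π = 4.400177 rad, q = (φ − β) mod 2π = 0.584483 rad → L = 2.37·(4.400177 + 10.955126 + 0.584483) = 2.37·15.939787 = 37.777295 m
LSR: p² = d² − 2 + 2cos(α−β) + 2d(sin α + sin β) = 78.312725; p = √p² = 8.849448; φ = atan2(−cos α − cos β, d + sin α + sin β) − atan2(−2, p) = 0.182338 rad; t = (φ − α) mod 2π = 2.173041 rad, q = (φ − β) mod 2π = 0.874516 rad → L = 2.37·(2.173041 + 8.849448 + 0.874516) = 2.37·11.897005 = 28.195901 m
RSL: p² = d² − 2 + 2cos(α−β) − 2d(sin α + sin β) = 144.193565; p = √p² = 12.008063; φ = atan2(cos α + cos β, d − sin α − sin β) − atan2(2, p) = -0.135284 rad; t = (α − φ) mod 2π = 4.427766 rad, q = (β − φ) mod 2π = 5.726291 rad → L = 2.37·(4.427766 + 12.008063 + 5.726291) = 2.37·22.162119 = 52.524222 m
RLR: c = (6 − d² + 2cos(α−β) + 2d(sin α − sin β))/8 = -14.001849, |c| > 1 → infeasible
LRL: c = (6 − d² + 2cos(α−β) − 2d(sin α − sin β))/8 = -12.542517, |c| > 1 → infeasible
Shortest: LSR with L = 28.195901 m ≈ 28.1959 m
Convert LSR to answer units (arcs ×180/π): t = 2.173041·180/π = 124.5061°, p = ρ·p = 2.37·8.849448 = 20.9732 m, q = 0.874516·180/π = 50.1061°, L = 28.1959 m.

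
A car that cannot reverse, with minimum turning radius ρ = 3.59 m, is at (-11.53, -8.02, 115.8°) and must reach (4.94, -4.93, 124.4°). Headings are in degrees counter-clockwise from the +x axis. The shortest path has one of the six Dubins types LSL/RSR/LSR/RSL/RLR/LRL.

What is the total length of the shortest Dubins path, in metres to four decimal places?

28.3143 m

Let ψ = atan2(Δy, Δx) = atan2(3.09, 16.47) = 10.6260° be the start→goal bearing.
Normalize: d = |goal − start| / ρ = 16.757357/3.59 = 4.667787, α = (θ_start − ψ) mod 360° = 105.1740° = 1.835633 rad, β = (θ_goal − ψ) mod 360° = 113.7740° = 1.985732 rad.
Common terms: sin α = 0.965135, cos α = -0.261752, sin β = 0.915142, cos β = -0.403131, cos(α−β) = 0.988756, d² = 21.788239. Work in radians in the unit-radius frame; every candidate has L = ρ·(t + p + q).
LSL: p² = 2 + d² − 2cos(α−β) + 2d(sin α − sin β) = 22.277437; p = √p² = 4.719898; φ = atan2(cos β − cos α, d + sin α − sin β) = -0.029958 rad; t = (φ − α) mod 2π = 4.417594 rad, q = (β − φ) mod 2π = 2.015690 rad → L = 3.59·(4.417594 + 4.719898 + 2.015690) = 3.59·11.153182 = 40.039922 m
RSR: p² = 2 + d² − 2cos(α−β) + 2d(sin β − sin α) = 21.344015; p = √p² = 4.619958; φ = atan2(cos α − cos β, d − sin α + sin β) = 0.030607 rad; t = (α − φ) mod 2π = 1.805027 rad, q = (φ − β) mod 2π = 4.328060 rad → L = 3.59·(1.805027 + 4.619958 + 4.328060) = 3.59·10.753045 = 38.603433 m
LSR: p² = d² − 2 + 2cos(α−β) + 2d(sin α + sin β) = 39.319223; p = √p² = 6.270504; φ = atan2(−cos α − cos β, d + sin α + sin β) − atan2(−2, p) = 0.409945 rad; t = (φ − α) mod 2π = 4.857497 rad, q = (φ − β) mod 2π = 4.707399 rad → L = 3.59·(4.857497 + 6.270504 + 4.707399) = 3.59·15.835401 = 56.849089 m
RSL: p² = d² − 2 + 2cos(α−β) − 2d(sin α + sin β) = 4.212280; p = √p² = 2.052384; φ = atan2(cos α + cos β, d − sin α − sin β) − atan2(2, p) = -1.006619 rad; t = (α − φ) mod 2π = 2.842253 rad, q = (β − φ) mod 2π = 2.992351 rad → L = 3.59·(2.842253 + 2.052384 + 2.992351) = 3.59·7.886988 = 28.314285 m
RLR: c = (6 − d² + 2cos(α−β) + 2d(sin α − sin β))/8 = -1.668002, |c| > 1 → infeasible
LRL: c = (6 − d² + 2cos(α−β) − 2d(sin α − sin β))/8 = -1.784680, |c| > 1 → infeasible
Shortest: RSL with L = 28.314285 m ≈ 28.3143 m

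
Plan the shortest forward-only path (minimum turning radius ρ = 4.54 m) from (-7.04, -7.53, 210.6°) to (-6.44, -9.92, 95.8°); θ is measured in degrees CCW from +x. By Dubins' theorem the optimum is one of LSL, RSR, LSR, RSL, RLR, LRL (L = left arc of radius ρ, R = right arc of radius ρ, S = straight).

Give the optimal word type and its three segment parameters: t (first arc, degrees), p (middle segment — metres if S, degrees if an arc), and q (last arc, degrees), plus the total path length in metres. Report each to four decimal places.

RLR: t = 37.4205°, p = 297.2996°, q = 14.6790°, L = 27.6857 m

Let ψ = atan2(Δy, Δx) = atan2(-2.39, 0.60) = -75.9074° be the start→goal bearing.
Normalize: d = |goal − start| / ρ = 2.464163/4.54 = 0.542767, α = (θ_start − ψ) mod 360° = 286.5074° = 5.000497 rad, β = (θ_goal − ψ) mod 360° = 171.7074° = 2.996859 rad.
Common terms: sin α = -0.958783, cos α = 0.284139, sin β = 0.144229, cos β = -0.989544, cos(α−β) = -0.419452, d² = 0.294596. Work in radians in the unit-radius frame; every candidate has L = ρ·(t + p + q).
LSL: p² = 2 + d² − 2cos(α−β) + 2d(sin α − sin β) = 1.936143; p = √p² = 1.391453; φ = atan2(cos β − cos α, d + sin α − sin β) = -1.985188 rad; t = (φ − α) mod 2π = 5.580686 rad, q = (β − φ) mod 2π = 4.982047 rad → L = 4.54·(5.580686 + 1.391453 + 4.982047) = 4.54·11.954186 = 54.272005 m
RSR: p² = 2 + d² − 2cos(α−β) + 2d(sin β − sin α) = 4.330858; p = √p² = 2.081071; φ = atan2(cos α − cos β, d − sin α + sin β) = 0.658628 rad; t = (α − φ) mod 2π = 4.341869 rad, q = (φ − β) mod 2π = 3.944954 rad → L = 4.54·(4.341869 + 2.081071 + 3.944954) = 4.54·10.367895 = 47.070242 m
LSR: p² = d² − 2 + 2cos(α−β) + 2d(sin α + sin β) = -3.428535 < 0 → infeasible
RSL: p² = d² − 2 + 2cos(α−β) − 2d(sin α + sin β) = -1.660081 < 0 → infeasible
RLR: c = (6 − d² + 2cos(α−β) + 2d(sin α − sin β))/8 = 0.458643; p = 2π − arccos c = 5.188856 rad; φ = atan2(cos α − cos β, d − sin α + sin β) = 0.658628 rad; t = (α − φ + p/2) mod 2π = 0.653112 rad, q = (α − β − t + p) mod 2π = 0.256197 rad → L = 4.54·(0.653112 + 5.188856 + 0.256197) = 4.54·6.098165 = 27.685669 m
LRL: c = (6 − d² + 2cos(α−β) − 2d(sin α − sin β))/8 = 0.757982; p = 2π − arccos c = 5.572603 rad; φ = atan2(cos β − cos α, d + sin α − sin β) = -1.985188 rad; t = (φ − α + p/2) mod 2π = 2.083802 rad, q = (β − α − t + p) mod 2π = 1.485163 rad → L = 4.54·(2.083802 + 5.572603 + 1.485163) = 4.54·9.141568 = 41.502719 m
Shortest: RLR with L = 27.685669 m ≈ 27.6857 m
Convert RLR to answer units (arcs ×180/π): t = 0.653112·180/π = 37.4205°, p = 5.188856·180/π = 297.2996°, q = 0.256197·180/π = 14.6790°, L = 27.6857 m.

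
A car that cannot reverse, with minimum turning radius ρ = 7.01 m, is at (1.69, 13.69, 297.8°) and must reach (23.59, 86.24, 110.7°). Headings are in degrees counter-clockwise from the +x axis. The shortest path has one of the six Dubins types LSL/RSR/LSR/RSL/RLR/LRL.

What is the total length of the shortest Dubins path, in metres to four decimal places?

Let ψ = atan2(Δy, Δx) = atan2(72.55, 21.90) = 73.2030° be the start→goal bearing.
Normalize: d = |goal − start| / ρ = 75.783326/7.01 = 10.810746, α = (θ_start − ψ) mod 360° = 224.5970° = 3.919957 rad, β = (θ_goal − ψ) mod 360° = 37.4970° = 0.654446 rad.
Common terms: sin α = -0.702116, cos α = -0.712063, sin β = 0.608720, cos β = 0.793385, cos(α−β) = -0.992332, d² = 116.872218. Work in radians in the unit-radius frame; every candidate has L = ρ·(t + p + q).
LSL: p² = 2 + d² − 2cos(α−β) + 2d(sin α − sin β) = 92.514657; p = √p² = 9.618454; φ = atan2(cos β − cos α, d + sin α − sin β) = 0.157163 rad; t = (φ − α) mod 2π = 2.520391 rad, q = (β − φ) mod 2π = 0.497283 rad → L = 7.01·(2.520391 + 9.618454 + 0.497283) = 7.01·12.636128 = 88.579259 m
RSR: p² = 2 + d² − 2cos(α−β) + 2d(sin β − sin α) = 149.199107; p = √p² = 12.214709; φ = atan2(cos α − cos β, d − sin α + sin β) = -0.123563 rad; t = (α − φ) mod 2π = 4.043520 rad, q = (φ − β) mod 2π = 5.505176 rad → L = 7.01·(4.043520 + 12.214709 + 5.505176) = 7.01·21.763405 = 152.561469 m
LSR: p² = d² − 2 + 2cos(α−β) + 2d(sin α + sin β) = 110.868196; p = √p² = 10.529397; φ = atan2(−cos α − cos β, d + sin α + sin β) − atan2(−2, p) = 0.180121 rad; t = (φ − α) mod 2π = 2.543349 rad, q = (φ − β) mod 2π = 5.808860 rad → L = 7.01·(2.543349 + 10.529397 + 5.808860) = 7.01·18.881605 = 132.360051 m
RSL: p² = d² − 2 + 2cos(α−β) − 2d(sin α + sin β) = 114.906913; p = √p² = 10.719464; φ = atan2(cos α + cos β, d − sin α − sin β) − atan2(2, p) = -0.176998 rad; t = (α − φ) mod 2π = 4.096955 rad, q = (β − φ) mod 2π = 0.831444 rad → L = 7.01·(4.096955 + 10.719464 + 0.831444) = 7.01·15.647863 = 109.691522 m
RLR: c = (6 − d² + 2cos(α−β) + 2d(sin α − sin β))/8 = -17.649888, |c| > 1 → infeasible
LRL: c = (6 − d² + 2cos(α−β) − 2d(sin α − sin β))/8 = -10.564332, |c| > 1 → infeasible
Shortest: LSL with L = 88.579259 m ≈ 88.5793 m

88.5793 m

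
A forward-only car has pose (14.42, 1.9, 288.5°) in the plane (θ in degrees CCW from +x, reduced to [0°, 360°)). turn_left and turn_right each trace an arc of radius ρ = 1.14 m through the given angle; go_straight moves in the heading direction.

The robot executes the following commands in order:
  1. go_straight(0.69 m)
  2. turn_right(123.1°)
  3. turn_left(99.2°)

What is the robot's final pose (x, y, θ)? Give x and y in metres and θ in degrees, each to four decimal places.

(11.8482, -1.2152, 264.6000°)

set_pose: (x, y, θ) = (14.4200, 1.9000, 288.5000°), ρ = 1.14
go_straight(0.69): x += 0.69·cos θ, y += 0.69·sin θ → (14.6389, 1.2457, 288.5000°)
turn_right(123.1°): centre at ρ to the right, rotate −123.1° → (13.2705, -0.2193, 165.4000°)
turn_left(99.2°): centre at ρ to the left, rotate +99.2° → (11.8482, -1.2152, 264.6000°)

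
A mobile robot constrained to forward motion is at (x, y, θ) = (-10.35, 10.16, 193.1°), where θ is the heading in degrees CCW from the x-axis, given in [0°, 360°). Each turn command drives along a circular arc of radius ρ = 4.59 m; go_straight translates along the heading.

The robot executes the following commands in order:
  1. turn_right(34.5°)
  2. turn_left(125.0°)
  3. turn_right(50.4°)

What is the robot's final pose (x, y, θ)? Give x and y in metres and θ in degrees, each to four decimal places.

set_pose: (x, y, θ) = (-10.3500, 10.1600, 193.1000°), ρ = 4.59
turn_right(34.5°): centre at ρ to the right, rotate −34.5° → (-13.0651, 10.3570, 158.6000°)
turn_left(125.0°): centre at ρ to the left, rotate +125.0° → (-19.2012, 5.0042, 283.6000°)
turn_right(50.4°): centre at ρ to the right, rotate −50.4° → (-19.9871, 1.1753, 233.2000°)

(-19.9871, 1.1753, 233.2000°)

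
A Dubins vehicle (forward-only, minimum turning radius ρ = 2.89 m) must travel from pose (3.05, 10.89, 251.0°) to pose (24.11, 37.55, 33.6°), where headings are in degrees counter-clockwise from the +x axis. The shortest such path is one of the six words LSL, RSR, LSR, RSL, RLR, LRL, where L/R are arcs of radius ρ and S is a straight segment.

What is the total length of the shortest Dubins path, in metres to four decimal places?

41.6575 m

Let ψ = atan2(Δy, Δx) = atan2(26.66, 21.06) = 51.6931° be the start→goal bearing.
Normalize: d = |goal − start| / ρ = 33.974685/2.89 = 11.755946, α = (θ_start − ψ) mod 360° = 199.3069° = 3.478561 rad, β = (θ_goal − ψ) mod 360° = 341.9069° = 5.967401 rad.
Common terms: sin α = -0.330628, cos α = -0.943761, sin β = -0.310562, cos β = 0.950553, cos(α−β) = -0.794415, d² = 138.202272. Work in radians in the unit-radius frame; every candidate has L = ρ·(t + p + q).
LSL: p² = 2 + d² − 2cos(α−β) + 2d(sin α − sin β) = 141.319323; p = √p² = 11.887780; φ = atan2(cos β − cos α, d + sin α − sin β) = 0.160032 rad; t = (φ − α) mod 2π = 2.964656 rad, q = (β − φ) mod 2π = 5.807369 rad → L = 2.89·(2.964656 + 11.887780 + 5.807369) = 2.89·20.659805 = 59.706837 m
RSR: p² = 2 + d² − 2cos(α−β) + 2d(sin β − sin α) = 142.262880; p = √p² = 11.927400; φ = atan2(cos α − cos β, d − sin α + sin β) = -0.159496 rad; t = (α − φ) mod 2π = 3.638057 rad, q = (φ − β) mod 2π = 0.156289 rad → L = 2.89·(3.638057 + 11.927400 + 0.156289) = 2.89·15.721746 = 45.435846 m
LSR: p² = d² − 2 + 2cos(α−β) + 2d(sin α + sin β) = 119.537853; p = √p² = 10.933337; φ = atan2(−cos α − cos β, d + sin α + sin β) − atan2(−2, p) = 0.180315 rad; t = (φ − α) mod 2π = 2.984939 rad, q = (φ − β) mod 2π = 0.496100 rad → L = 2.89·(2.984939 + 10.933337 + 0.496100) = 2.89·14.414376 = 41.657546 m
RSL: p² = d² − 2 + 2cos(α−β) − 2d(sin α + sin β) = 149.689034; p = √p² = 12.234747; φ = atan2(cos α + cos β, d − sin α − sin β) − atan2(2, p) = -0.161488 rad; t = (α − φ) mod 2π = 3.640049 rad, q = (β − φ) mod 2π = 6.128889 rad → L = 2.89·(3.640049 + 12.234747 + 6.128889) = 2.89·22.003685 = 63.590649 m
RLR: c = (6 − d² + 2cos(α−β) + 2d(sin α − sin β))/8 = -16.782860, |c| > 1 → infeasible
LRL: c = (6 − d² + 2cos(α−β) − 2d(sin α − sin β))/8 = -16.664915, |c| > 1 → infeasible
Shortest: LSR with L = 41.657546 m ≈ 41.6575 m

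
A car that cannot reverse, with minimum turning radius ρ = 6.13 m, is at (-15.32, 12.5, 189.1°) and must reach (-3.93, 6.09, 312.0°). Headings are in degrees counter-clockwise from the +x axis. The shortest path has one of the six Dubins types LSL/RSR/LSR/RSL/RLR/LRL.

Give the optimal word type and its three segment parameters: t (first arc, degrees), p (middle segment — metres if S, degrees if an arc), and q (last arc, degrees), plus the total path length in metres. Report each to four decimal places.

Let ψ = atan2(Δy, Δx) = atan2(-6.41, 11.39) = -29.3697° be the start→goal bearing.
Normalize: d = |goal − start| / ρ = 13.069820/6.13 = 2.132108, α = (θ_start − ψ) mod 360° = 218.4697° = 3.813015 rad, β = (θ_goal − ψ) mod 360° = 341.3697° = 5.958025 rad.
Common terms: sin α = -0.622101, cos α = -0.782937, sin β = -0.319461, cos β = 0.947600, cos(α−β) = -0.543174, d² = 4.545883. Work in radians in the unit-radius frame; every candidate has L = ρ·(t + p + q).
LSL: p² = 2 + d² − 2cos(α−β) + 2d(sin α − sin β) = 6.341710; p = √p² = 2.518275; φ = atan2(cos β − cos α, d + sin α − sin β) = 0.757616 rad; t = (φ − α) mod 2π = 3.227786 rad, q = (β − φ) mod 2π = 5.200409 rad → L = 6.13·(3.227786 + 2.518275 + 5.200409) = 6.13·10.946470 = 67.101862 m
RSR: p² = 2 + d² − 2cos(α−β) + 2d(sin β − sin α) = 8.922754; p = √p² = 2.987098; φ = atan2(cos α − cos β, d − sin α + sin β) = -0.617915 rad; t = (α − φ) mod 2π = 4.430931 rad, q = (φ − β) mod 2π = 5.990430 rad → L = 6.13·(4.430931 + 2.987098 + 5.990430) = 6.13·13.408459 = 82.193853 m
LSR: p² = d² − 2 + 2cos(α−β) + 2d(sin α + sin β) = -2.555485 < 0 → infeasible
RSL: p² = d² − 2 + 2cos(α−β) − 2d(sin α + sin β) = 5.474554; p = √p² = 2.339776; φ = atan2(cos α + cos β, d − sin α − sin β) − atan2(2, p) = -0.653743 rad; t = (α − φ) mod 2π = 4.466759 rad, q = (β − φ) mod 2π = 0.328583 rad → L = 6.13·(4.466759 + 2.339776 + 0.328583) = 6.13·7.135118 = 43.738275 m
RLR: c = (6 − d² + 2cos(α−β) + 2d(sin α − sin β))/8 = -0.115344; p = 2π − arccos c = 4.596787 rad; φ = atan2(cos α − cos β, d − sin α + sin β) = -0.617915 rad; t = (α − φ + p/2) mod 2π = 0.446139 rad, q = (α − β − t + p) mod 2π = 2.005639 rad → L = 6.13·(0.446139 + 4.596787 + 2.005639) = 6.13·7.048565 = 43.207704 m
LRL: c = (6 − d² + 2cos(α−β) − 2d(sin α − sin β))/8 = 0.207286; p = 2π − arccos c = 4.921189 rad; φ = atan2(cos β − cos α, d + sin α − sin β) = 0.757616 rad; t = (φ − α + p/2) mod 2π = 5.688380 rad, q = (β − α − t + p) mod 2π = 1.377819 rad → L = 6.13·(5.688380 + 4.921189 + 1.377819) = 6.13·11.987388 = 73.482688 m
Shortest: RLR with L = 43.207704 m ≈ 43.2077 m
Convert RLR to answer units (arcs ×180/π): t = 0.446139·180/π = 25.5619°, p = 4.596787·180/π = 263.3765°, q = 2.005639·180/π = 114.9146°, L = 43.2077 m.

RLR: t = 25.5619°, p = 263.3765°, q = 114.9146°, L = 43.2077 m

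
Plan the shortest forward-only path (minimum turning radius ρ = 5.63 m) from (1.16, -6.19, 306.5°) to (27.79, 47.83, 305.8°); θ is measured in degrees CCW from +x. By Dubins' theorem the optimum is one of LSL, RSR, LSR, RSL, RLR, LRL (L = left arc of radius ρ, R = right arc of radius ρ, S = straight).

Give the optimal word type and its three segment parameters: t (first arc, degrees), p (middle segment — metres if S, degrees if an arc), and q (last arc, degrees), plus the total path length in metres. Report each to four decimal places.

LSR: t = 136.0652°, p = 49.2489 m, q = 136.7652°, L = 76.0578 m

Let ψ = atan2(Δy, Δx) = atan2(54.02, 26.63) = 63.7583° be the start→goal bearing.
Normalize: d = |goal − start| / ρ = 60.227214/5.63 = 10.697551, α = (θ_start − ψ) mod 360° = 242.7417° = 4.236642 rad, β = (θ_goal − ψ) mod 360° = 242.0417° = 4.224425 rad.
Common terms: sin α = -0.888951, cos α = -0.458003, sin β = -0.883289, cos β = -0.468829, cos(α−β) = 0.999925, d² = 114.437604. Work in radians in the unit-radius frame; every candidate has L = ρ·(t + p + q).
LSL: p² = 2 + d² − 2cos(α−β) + 2d(sin α − sin β) = 114.316620; p = √p² = 10.691895; φ = atan2(cos β − cos α, d + sin α − sin β) = -0.001013 rad; t = (φ − α) mod 2π = 2.045531 rad, q = (β − φ) mod 2π = 4.225437 rad → L = 5.63·(2.045531 + 10.691895 + 4.225437) = 5.63·16.962863 = 95.500919 m
RSR: p² = 2 + d² − 2cos(α−β) + 2d(sin β − sin α) = 114.558888; p = √p² = 10.703219; φ = atan2(cos α − cos β, d − sin α + sin β) = 0.001011 rad; t = (α − φ) mod 2π = 4.235631 rad, q = (φ − β) mod 2π = 2.059772 rad → L = 5.63·(4.235631 + 10.703219 + 2.059772) = 5.63·16.998621 = 95.702237 m
LSR: p² = d² − 2 + 2cos(α−β) + 2d(sin α + sin β) = 76.520198; p = √p² = 8.747582; φ = atan2(−cos α − cos β, d + sin α + sin β) − atan2(−2, p) = 0.328243 rad; t = (φ − α) mod 2π = 2.374787 rad, q = (φ − β) mod 2π = 2.387004 rad → L = 5.63·(2.374787 + 8.747582 + 2.387004) = 5.63·13.509373 = 76.057769 m
RSL: p² = d² − 2 + 2cos(α−β) − 2d(sin α + sin β) = 152.354712; p = √p² = 12.343205; φ = atan2(cos α + cos β, d − sin α − sin β) − atan2(2, p) = -0.234826 rad; t = (α − φ) mod 2π = 4.471468 rad, q = (β − φ) mod 2π = 4.459251 rad → L = 5.63·(4.471468 + 12.343205 + 4.459251) = 5.63·21.273924 = 119.772193 m
RLR: c = (6 − d² + 2cos(α−β) + 2d(sin α − sin β))/8 = -13.319861, |c| > 1 → infeasible
LRL: c = (6 − d² + 2cos(α−β) − 2d(sin α − sin β))/8 = -13.289577, |c| > 1 → infeasible
Shortest: LSR with L = 76.057769 m ≈ 76.0578 m
Convert LSR to answer units (arcs ×180/π): t = 2.374787·180/π = 136.0652°, p = ρ·p = 5.63·8.747582 = 49.2489 m, q = 2.387004·180/π = 136.7652°, L = 76.0578 m.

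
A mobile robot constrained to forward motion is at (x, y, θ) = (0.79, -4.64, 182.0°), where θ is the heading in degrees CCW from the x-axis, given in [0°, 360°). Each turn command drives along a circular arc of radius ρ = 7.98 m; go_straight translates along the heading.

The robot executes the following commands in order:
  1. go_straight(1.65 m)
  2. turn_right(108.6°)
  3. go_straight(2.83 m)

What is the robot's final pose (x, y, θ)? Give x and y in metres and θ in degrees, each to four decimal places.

(-7.9764, 8.2694, 73.4000°)

set_pose: (x, y, θ) = (0.7900, -4.6400, 182.0000°), ρ = 7.98
go_straight(1.65): x += 1.65·cos θ, y += 1.65·sin θ → (-0.8590, -4.6976, 182.0000°)
turn_right(108.6°): centre at ρ to the right, rotate −108.6° → (-8.7849, 5.5573, 73.4000°)
go_straight(2.83): x += 2.83·cos θ, y += 2.83·sin θ → (-7.9764, 8.2694, 73.4000°)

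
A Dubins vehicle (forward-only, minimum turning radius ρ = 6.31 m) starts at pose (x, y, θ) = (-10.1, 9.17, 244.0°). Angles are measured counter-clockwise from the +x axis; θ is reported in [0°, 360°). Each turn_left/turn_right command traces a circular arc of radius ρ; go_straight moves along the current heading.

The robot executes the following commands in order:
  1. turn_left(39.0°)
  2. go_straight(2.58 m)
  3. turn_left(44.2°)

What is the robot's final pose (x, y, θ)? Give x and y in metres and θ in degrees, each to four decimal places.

set_pose: (x, y, θ) = (-10.1000, 9.1700, 244.0000°), ρ = 6.31
turn_left(39.0°): centre at ρ to the left, rotate +39.0° → (-10.5769, 4.9844, 283.0000°)
go_straight(2.58): x += 2.58·cos θ, y += 2.58·sin θ → (-9.9965, 2.4706, 283.0000°)
turn_left(44.2°): centre at ρ to the left, rotate +44.2° → (-7.2664, -1.4140, 327.2000°)

(-7.2664, -1.4140, 327.2000°)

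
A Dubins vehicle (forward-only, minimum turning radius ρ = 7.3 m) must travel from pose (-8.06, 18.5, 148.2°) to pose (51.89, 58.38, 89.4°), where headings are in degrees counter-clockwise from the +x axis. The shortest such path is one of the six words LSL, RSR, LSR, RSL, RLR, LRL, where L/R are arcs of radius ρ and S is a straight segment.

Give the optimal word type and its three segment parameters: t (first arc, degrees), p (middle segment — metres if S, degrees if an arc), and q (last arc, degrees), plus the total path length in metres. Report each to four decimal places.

Let ψ = atan2(Δy, Δx) = atan2(39.88, 59.95) = 33.6327° be the start→goal bearing.
Normalize: d = |goal − start| / ρ = 72.002895/7.3 = 9.863410, α = (θ_start − ψ) mod 360° = 114.5673° = 1.999577 rad, β = (θ_goal − ψ) mod 360° = 55.7673° = 0.973323 rad.
Common terms: sin α = 0.909473, cos α = -0.415762, sin β = 0.826760, cos β = 0.562555, cos(α−β) = 0.518027, d² = 97.286862. Work in radians in the unit-radius frame; every candidate has L = ρ·(t + p + q).
LSL: p² = 2 + d² − 2cos(α−β) + 2d(sin α − sin β) = 99.882486; p = √p² = 9.994123; φ = atan2(cos β − cos α, d + sin α − sin β) = 0.098046 rad; t = (φ − α) mod 2π = 4.381655 rad, q = (β − φ) mod 2π = 0.875277 rad → L = 7.3·(4.381655 + 9.994123 + 0.875277) = 7.3·15.251054 = 111.332696 m
RSR: p² = 2 + d² − 2cos(α−β) + 2d(sin β − sin α) = 96.619131; p = √p² = 9.829503; φ = atan2(cos α − cos β, d − sin α + sin β) = -0.099694 rad; t = (α − φ) mod 2π = 2.099271 rad, q = (φ − β) mod 2π = 5.210168 rad → L = 7.3·(2.099271 + 9.829503 + 5.210168) = 7.3·17.138942 = 125.114277 m
LSR: p² = d² − 2 + 2cos(α−β) + 2d(sin α + sin β) = 130.573278; p = √p² = 11.426866; φ = atan2(−cos α − cos β, d + sin α + sin β) − atan2(−2, p) = 0.160617 rad; t = (φ − α) mod 2π = 4.444225 rad, q = (φ − β) mod 2π = 5.470479 rad → L = 7.3·(4.444225 + 11.426866 + 5.470479) = 7.3·21.341570 = 155.793464 m
RSL: p² = d² − 2 + 2cos(α−β) − 2d(sin α + sin β) = 62.072555; p = √p² = 7.878614; φ = atan2(cos α + cos β, d − sin α − sin β) − atan2(2, p) = -0.230541 rad; t = (α − φ) mod 2π = 2.230117 rad, q = (β − φ) mod 2π = 1.203864 rad → L = 7.3·(2.230117 + 7.878614 + 1.203864) = 7.3·11.312595 = 82.581943 m
RLR: c = (6 − d² + 2cos(α−β) + 2d(sin α − sin β))/8 = -11.077391, |c| > 1 → infeasible
LRL: c = (6 − d² + 2cos(α−β) − 2d(sin α − sin β))/8 = -11.485311, |c| > 1 → infeasible
Shortest: RSL with L = 82.581943 m ≈ 82.5819 m
Convert RSL to answer units (arcs ×180/π): t = 2.230117·180/π = 127.7763°, p = ρ·p = 7.3·7.878614 = 57.5139 m, q = 1.203864·180/π = 68.9763°, L = 82.5819 m.

RSL: t = 127.7763°, p = 57.5139 m, q = 68.9763°, L = 82.5819 m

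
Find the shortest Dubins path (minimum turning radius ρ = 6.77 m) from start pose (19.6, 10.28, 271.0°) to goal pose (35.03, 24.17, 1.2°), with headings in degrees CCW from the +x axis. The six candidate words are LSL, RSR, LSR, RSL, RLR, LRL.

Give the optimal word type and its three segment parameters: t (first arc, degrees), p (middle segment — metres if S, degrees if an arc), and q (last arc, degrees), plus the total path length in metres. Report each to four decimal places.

RLR: t = 12.9069°, p = 239.7242°, q = 136.6173°, L = 45.9931 m

Let ψ = atan2(Δy, Δx) = atan2(13.89, 15.43) = 41.9934° be the start→goal bearing.
Normalize: d = |goal − start| / ρ = 20.760949/6.77 = 3.066610, α = (θ_start − ψ) mod 360° = 229.0066° = 3.996920 rad, β = (θ_goal − ψ) mod 360° = 319.2066° = 5.571207 rad.
Common terms: sin α = -0.754786, cos α = -0.655972, sin β = -0.653333, cos β = 0.757071, cos(α−β) = -0.003491, d² = 9.404096. Work in radians in the unit-radius frame; every candidate has L = ρ·(t + p + q).
LSL: p² = 2 + d² − 2cos(α−β) + 2d(sin α − sin β) = 10.788847; p = √p² = 3.284638; φ = atan2(cos β − cos α, d + sin α − sin β) = 0.444711 rad; t = (φ − α) mod 2π = 2.730977 rad, q = (β − φ) mod 2π = 5.126495 rad → L = 6.77·(2.730977 + 3.284638 + 5.126495) = 6.77·11.142110 = 75.432086 m
RSR: p² = 2 + d² − 2cos(α−β) + 2d(sin β − sin α) = 12.033308; p = √p² = 3.468906; φ = atan2(cos α − cos β, d − sin α + sin β) = -0.419545 rad; t = (α − φ) mod 2π = 4.416465 rad, q = (φ − β) mod 2π = 0.292433 rad → L = 6.77·(4.416465 + 3.468906 + 0.292433) = 6.77·8.177804 = 55.363735 m
LSR: p² = d² − 2 + 2cos(α−β) + 2d(sin α + sin β) = -1.239185 < 0 → infeasible
RSL: p² = d² − 2 + 2cos(α−β) − 2d(sin α + sin β) = 16.033415; p = √p² = 4.004175; φ = atan2(cos α + cos β, d − sin α − sin β) − atan2(2, p) = -0.440641 rad; t = (α − φ) mod 2π = 4.437561 rad, q = (β − φ) mod 2π = 6.011848 rad → L = 6.77·(4.437561 + 4.004175 + 6.011848) = 6.77·14.453583 = 97.850758 m
RLR: c = (6 − d² + 2cos(α−β) + 2d(sin α − sin β))/8 = -0.504164; p = 2π − arccos c = 4.183976 rad; φ = atan2(cos α − cos β, d − sin α + sin β) = -0.419545 rad; t = (α − φ + p/2) mod 2π = 0.225268 rad, q = (α − β − t + p) mod 2π = 2.384421 rad → L = 6.77·(0.225268 + 4.183976 + 2.384421) = 6.77·6.793665 = 45.993110 m
LRL: c = (6 − d² + 2cos(α−β) − 2d(sin α − sin β))/8 = -0.348606; p = 2π − arccos c = 4.356306 rad; φ = atan2(cos β − cos α, d + sin α − sin β) = 0.444711 rad; t = (φ − α + p/2) mod 2π = 4.909130 rad, q = (β − α − t + p) mod 2π = 1.021463 rad → L = 6.77·(4.909130 + 4.356306 + 1.021463) = 6.77·10.286899 = 69.642303 m
Shortest: RLR with L = 45.993110 m ≈ 45.9931 m
Convert RLR to answer units (arcs ×180/π): t = 0.225268·180/π = 12.9069°, p = 4.183976·180/π = 239.7242°, q = 2.384421·180/π = 136.6173°, L = 45.9931 m.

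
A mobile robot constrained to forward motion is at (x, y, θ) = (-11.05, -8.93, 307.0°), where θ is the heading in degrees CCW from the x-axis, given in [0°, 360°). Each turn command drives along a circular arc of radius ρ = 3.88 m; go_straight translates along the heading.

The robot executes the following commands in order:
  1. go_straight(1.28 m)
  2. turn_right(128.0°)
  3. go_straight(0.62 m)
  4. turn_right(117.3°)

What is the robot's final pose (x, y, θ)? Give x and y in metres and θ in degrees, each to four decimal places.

(-17.4145, -10.4370, 61.7000°)

set_pose: (x, y, θ) = (-11.0500, -8.9300, 307.0000°), ρ = 3.88
go_straight(1.28): x += 1.28·cos θ, y += 1.28·sin θ → (-10.2797, -9.9523, 307.0000°)
turn_right(128.0°): centre at ρ to the right, rotate −128.0° → (-13.4461, -16.1667, 179.0000°)
go_straight(0.62): x += 0.62·cos θ, y += 0.62·sin θ → (-14.0660, -16.1559, 179.0000°)
turn_right(117.3°): centre at ρ to the right, rotate −117.3° → (-17.4145, -10.4370, 61.7000°)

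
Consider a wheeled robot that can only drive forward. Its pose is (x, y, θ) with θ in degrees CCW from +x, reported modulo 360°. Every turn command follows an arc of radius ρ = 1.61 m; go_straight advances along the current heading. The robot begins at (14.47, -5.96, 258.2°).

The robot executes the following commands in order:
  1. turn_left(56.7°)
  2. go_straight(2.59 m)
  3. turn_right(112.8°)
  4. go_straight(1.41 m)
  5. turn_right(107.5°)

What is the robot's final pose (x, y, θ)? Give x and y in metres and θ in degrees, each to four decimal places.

set_pose: (x, y, θ) = (14.4700, -5.9600, 258.2000°), ρ = 1.61
turn_left(56.7°): centre at ρ to the left, rotate +56.7° → (14.9055, -7.4257, 314.9000°)
go_straight(2.59): x += 2.59·cos θ, y += 2.59·sin θ → (16.7338, -9.2603, 314.9000°)
turn_right(112.8°): centre at ρ to the right, rotate −112.8° → (16.1991, -11.8885, 202.1000°)
go_straight(1.41): x += 1.41·cos θ, y += 1.41·sin θ → (14.8926, -12.4189, 202.1000°)
turn_right(107.5°): centre at ρ to the right, rotate −107.5° → (12.6821, -11.0563, 94.6000°)

(12.6821, -11.0563, 94.6000°)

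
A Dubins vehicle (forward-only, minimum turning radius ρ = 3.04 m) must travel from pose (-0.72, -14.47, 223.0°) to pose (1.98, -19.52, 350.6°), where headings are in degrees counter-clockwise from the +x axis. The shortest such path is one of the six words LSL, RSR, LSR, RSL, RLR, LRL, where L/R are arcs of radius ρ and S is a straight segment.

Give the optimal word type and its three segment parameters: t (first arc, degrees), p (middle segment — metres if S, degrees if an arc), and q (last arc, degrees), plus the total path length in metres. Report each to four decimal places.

RLR: t = 44.1813°, p = 227.5696°, q = 55.7883°, L = 17.3786 m

Let ψ = atan2(Δy, Δx) = atan2(-5.05, 2.70) = -61.8687° be the start→goal bearing.
Normalize: d = |goal − start| / ρ = 5.726474/3.04 = 1.883708, α = (θ_start − ψ) mod 360° = 284.8687° = 4.971896 rad, β = (θ_goal − ψ) mod 360° = 52.4687° = 0.915751 rad.
Common terms: sin α = -0.966517, cos α = 0.256604, sin β = 0.793020, cos β = 0.609195, cos(α−β) = -0.610145, d² = 3.548357. Work in radians in the unit-radius frame; every candidate has L = ρ·(t + p + q).
LSL: p² = 2 + d² − 2cos(α−β) + 2d(sin α − sin β) = 0.139739; p = √p² = 0.373817; φ = atan2(cos β − cos α, d + sin α − sin β) = 1.232191 rad; t = (φ − α) mod 2π = 2.543480 rad, q = (β − φ) mod 2π = 5.966745 rad → L = 3.04·(2.543480 + 0.373817 + 5.966745) = 3.04·8.884042 = 27.007489 m
RSR: p² = 2 + d² − 2cos(α−β) + 2d(sin β − sin α) = 13.397556; p = √p² = 3.660267; φ = atan2(cos α − cos β, d − sin α + sin β) = -0.096479 rad; t = (α − φ) mod 2π = 5.068375 rad, q = (φ − β) mod 2π = 5.270956 rad → L = 3.04·(5.068375 + 3.660267 + 5.270956) = 3.04·13.999598 = 42.558777 m
LSR: p² = d² − 2 + 2cos(α−β) + 2d(sin α + sin β) = -0.325566 < 0 → infeasible
RSL: p² = d² − 2 + 2cos(α−β) − 2d(sin α + sin β) = 0.981700; p = √p² = 0.990808; φ = atan2(cos α + cos β, d − sin α − sin β) − atan2(2, p) = -0.712472 rad; t = (α − φ) mod 2π = 5.684368 rad, q = (β − φ) mod 2π = 1.628223 rad → L = 3.04·(5.684368 + 0.990808 + 1.628223) = 3.04·8.303398 = 25.242331 m
RLR: c = (6 − d² + 2cos(α−β) + 2d(sin α − sin β))/8 = -0.674695; p = 2π − arccos c = 3.971838 rad; φ = atan2(cos α − cos β, d − sin α + sin β) = -0.096479 rad; t = (α − φ + p/2) mod 2π = 0.771109 rad, q = (α − β − t + p) mod 2π = 0.973689 rad → L = 3.04·(0.771109 + 3.971838 + 0.973689) = 3.04·5.716636 = 17.378574 m
LRL: c = (6 − d² + 2cos(α−β) − 2d(sin α − sin β))/8 = 0.982533; p = 2π − arccos c = 6.096004 rad; φ = atan2(cos β − cos α, d + sin α − sin β) = 1.232191 rad; t = (φ − α + p/2) mod 2π = 5.591482 rad, q = (β − α − t + p) mod 2π = 2.731562 rad → L = 3.04·(5.591482 + 6.096004 + 2.731562) = 3.04·14.419047 = 43.833904 m
Shortest: RLR with L = 17.378574 m ≈ 17.3786 m
Convert RLR to answer units (arcs ×180/π): t = 0.771109·180/π = 44.1813°, p = 3.971838·180/π = 227.5696°, q = 0.973689·180/π = 55.7883°, L = 17.3786 m.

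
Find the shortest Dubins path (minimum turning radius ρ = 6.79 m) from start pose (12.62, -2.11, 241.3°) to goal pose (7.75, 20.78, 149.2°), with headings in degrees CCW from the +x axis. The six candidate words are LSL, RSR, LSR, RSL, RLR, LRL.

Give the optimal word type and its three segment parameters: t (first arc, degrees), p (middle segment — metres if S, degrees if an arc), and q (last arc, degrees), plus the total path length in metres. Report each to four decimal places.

RSL: t = 217.3566°, p = 3.4141 m, q = 125.2566°, L = 44.0164 m

Let ψ = atan2(Δy, Δx) = atan2(22.89, -4.87) = 102.0110° be the start→goal bearing.
Normalize: d = |goal − start| / ρ = 23.402329/6.79 = 3.446587, α = (θ_start − ψ) mod 360° = 139.2890° = 2.431052 rad, β = (θ_goal − ψ) mod 360° = 47.1890° = 0.823604 rad.
Common terms: sin α = 0.652244, cos α = -0.758009, sin β = 0.733600, cos β = 0.679582, cos(α−β) = -0.036644, d² = 11.878965. Work in radians in the unit-radius frame; every candidate has L = ρ·(t + p + q).
LSL: p² = 2 + d² − 2cos(α−β) + 2d(sin α − sin β) = 13.391450; p = √p² = 3.659433; φ = atan2(cos β − cos α, d + sin α − sin β) = 0.403724 rad; t = (φ − α) mod 2π = 4.255857 rad, q = (β − φ) mod 2π = 0.419880 rad → L = 6.79·(4.255857 + 3.659433 + 0.419880) = 6.79·8.335170 = 56.595805 m
RSR: p² = 2 + d² − 2cos(α−β) + 2d(sin β − sin α) = 14.513055; p = √p² = 3.809600; φ = atan2(cos α − cos β, d − sin α + sin β) = -0.386944 rad; t = (α − φ) mod 2π = 2.817996 rad, q = (φ − β) mod 2π = 5.072637 rad → L = 6.79·(2.817996 + 3.809600 + 5.072637) = 6.79·11.700234 = 79.444589 m
LSR: p² = d² − 2 + 2cos(α−β) + 2d(sin α + sin β) = 19.358538; p = √p² = 4.399834; φ = atan2(−cos α − cos β, d + sin α + sin β) − atan2(−2, p) = 0.442870 rad; t = (φ − α) mod 2π = 4.295003 rad, q = (φ − β) mod 2π = 5.902451 rad → L = 6.79·(4.295003 + 4.399834 + 5.902451) = 6.79·14.597288 = 99.115584 m
RSL: p² = d² − 2 + 2cos(α−β) − 2d(sin α + sin β) = 0.252817; p = √p² = 0.502810; φ = atan2(cos α + cos β, d − sin α − sin β) − atan2(2, p) = -1.362536 rad; t = (α − φ) mod 2π = 3.793588 rad, q = (β − φ) mod 2π = 2.186140 rad → L = 6.79·(3.793588 + 0.502810 + 2.186140) = 6.79·6.482537 = 44.016425 m
RLR: c = (6 − d² + 2cos(α−β) + 2d(sin α − sin β))/8 = -0.814132; p = 2π − arccos c = 3.761156 rad; φ = atan2(cos α − cos β, d − sin α + sin β) = -0.386944 rad; t = (α − φ + p/2) mod 2π = 4.698574 rad, q = (α − β − t + p) mod 2π = 0.670030 rad → L = 6.79·(4.698574 + 3.761156 + 0.670030) = 6.79·9.129761 = 61.991076 m
LRL: c = (6 − d² + 2cos(α−β) − 2d(sin α − sin β))/8 = -0.673931; p = 2π − arccos c = 3.972872 rad; φ = atan2(cos β − cos α, d + sin α − sin β) = 0.403724 rad; t = (φ − α + p/2) mod 2π = 6.242293 rad, q = (β − α − t + p) mod 2π = 2.406316 rad → L = 6.79·(6.242293 + 3.972872 + 2.406316) = 6.79·12.621481 = 85.699855 m
Shortest: RSL with L = 44.016425 m ≈ 44.0164 m
Convert RSL to answer units (arcs ×180/π): t = 3.793588·180/π = 217.3566°, p = ρ·p = 6.79·0.502810 = 3.4141 m, q = 2.186140·180/π = 125.2566°, L = 44.0164 m.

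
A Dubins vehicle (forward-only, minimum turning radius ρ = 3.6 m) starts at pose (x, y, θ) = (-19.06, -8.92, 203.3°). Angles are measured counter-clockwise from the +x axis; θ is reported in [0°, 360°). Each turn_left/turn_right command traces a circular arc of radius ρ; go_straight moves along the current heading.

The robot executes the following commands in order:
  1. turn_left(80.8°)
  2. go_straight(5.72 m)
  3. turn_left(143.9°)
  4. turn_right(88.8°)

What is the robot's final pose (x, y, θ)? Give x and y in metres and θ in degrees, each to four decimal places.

(-8.2884, -17.1059, 339.2000°)

set_pose: (x, y, θ) = (-19.0600, -8.9200, 203.3000°), ρ = 3.6
turn_left(80.8°): centre at ρ to the left, rotate +80.8° → (-21.1276, -13.1034, 284.1000°)
go_straight(5.72): x += 5.72·cos θ, y += 5.72·sin θ → (-19.7341, -18.6511, 284.1000°)
turn_left(143.9°): centre at ρ to the left, rotate +143.9° → (-12.9047, -19.1227, 428.0000° ≡ 68.0000°)
turn_right(88.8°): centre at ρ to the right, rotate −88.8° → (-8.2884, -17.1059, -20.8000° ≡ 339.2000°)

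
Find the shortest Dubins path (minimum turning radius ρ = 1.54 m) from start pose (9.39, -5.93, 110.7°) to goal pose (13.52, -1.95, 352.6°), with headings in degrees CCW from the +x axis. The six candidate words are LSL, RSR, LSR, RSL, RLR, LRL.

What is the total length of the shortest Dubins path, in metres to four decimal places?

Let ψ = atan2(Δy, Δx) = atan2(3.98, 4.13) = 43.9404° be the start→goal bearing.
Normalize: d = |goal − start| / ρ = 5.735617/1.54 = 3.724426, α = (θ_start − ψ) mod 360° = 66.7596° = 1.165175 rad, β = (θ_goal − ψ) mod 360° = 308.6596° = 5.387126 rad.
Common terms: sin α = 0.918857, cos α = 0.394590, sin β = -0.780871, cos β = 0.624692, cos(α−β) = -0.471012, d² = 13.871353. Work in radians in the unit-radius frame; every candidate has L = ρ·(t + p + q).
LSL: p² = 2 + d² − 2cos(α−β) + 2d(sin α − sin β) = 29.474403; p = √p² = 5.429033; φ = atan2(cos β − cos α, d + sin α − sin β) = 0.042396 rad; t = (φ − α) mod 2π = 5.160407 rad, q = (β − φ) mod 2π = 5.344730 rad → L = 1.54·(5.160407 + 5.429033 + 5.344730) = 1.54·15.934170 = 24.538622 m
RSR: p² = 2 + d² − 2cos(α−β) + 2d(sin β − sin α) = 4.152349; p = √p² = 2.037731; φ = atan2(cos α − cos β, d − sin α + sin β) = -0.113162 rad; t = (α − φ) mod 2π = 1.278337 rad, q = (φ − β) mod 2π = 0.782897 rad → L = 1.54·(1.278337 + 2.037731 + 0.782897) = 1.54·4.098965 = 6.312407 m
LSR: p² = d² − 2 + 2cos(α−β) + 2d(sin α + sin β) = 11.957169; p = √p² = 3.457914; φ = atan2(−cos α − cos β, d + sin α + sin β) − atan2(−2, p) = 0.266358 rad; t = (φ − α) mod 2π = 5.384368 rad, q = (φ − β) mod 2π = 1.162417 rad → L = 1.54·(5.384368 + 3.457914 + 1.162417) = 1.54·10.004699 = 15.407236 m
RSL: p² = d² − 2 + 2cos(α−β) − 2d(sin α + sin β) = 9.901489; p = √p² = 3.146663; φ = atan2(cos α + cos β, d − sin α − sin β) − atan2(2, p) = -0.289278 rad; t = (α − φ) mod 2π = 1.454453 rad, q = (β − φ) mod 2π = 5.676404 rad → L = 1.54·(1.454453 + 3.146663 + 5.676404) = 1.54·10.277520 = 15.827381 m
RLR: c = (6 − d² + 2cos(α−β) + 2d(sin α − sin β))/8 = 0.480956; p = 2π − arccos c = 5.214134 rad; φ = atan2(cos α − cos β, d − sin α + sin β) = -0.113162 rad; t = (α − φ + p/2) mod 2π = 3.885404 rad, q = (α − β − t + p) mod 2π = 3.389964 rad → L = 1.54·(3.885404 + 5.214134 + 3.389964) = 1.54·12.489502 = 19.233833 m
LRL: c = (6 − d² + 2cos(α−β) − 2d(sin α − sin β))/8 = -2.684300, |c| > 1 → infeasible
Shortest: RSR with L = 6.312407 m ≈ 6.3124 m

6.3124 m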